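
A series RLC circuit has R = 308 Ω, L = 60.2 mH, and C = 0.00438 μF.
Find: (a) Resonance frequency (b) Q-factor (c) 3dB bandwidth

Step 1 — Resonance: ω₀ = 1/√(LC) = 1/√(0.0602·4.38e-09) = 6.158e+04 rad/s.
Step 2 — f₀ = ω₀/(2π) = 9801 Hz.
Step 3 — Series Q: Q = ω₀L/R = 6.158e+04·0.0602/308 = 12.04.
Step 4 — Bandwidth: Δω = ω₀/Q = 5116 rad/s; BW = Δω/(2π) = 814.3 Hz.

(a) f₀ = 9801 Hz  (b) Q = 12.04  (c) BW = 814.3 Hz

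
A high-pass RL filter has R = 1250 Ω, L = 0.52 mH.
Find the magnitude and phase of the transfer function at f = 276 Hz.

Step 1 — Angular frequency: ω = 2π·276 = 1734 rad/s.
Step 2 — Transfer function: H(jω) = jωL/(R + jωL).
Step 3 — Numerator jωL = j·0.9018; denominator R + jωL = 1250 + j0.9018.
Step 4 — H = 5.204e-07 + j0.0007214.
Step 5 — Magnitude: |H| = 0.0007214 (-62.8 dB); phase: φ = 90.0°.

|H| = 0.0007214 (-62.8 dB), φ = 90.0°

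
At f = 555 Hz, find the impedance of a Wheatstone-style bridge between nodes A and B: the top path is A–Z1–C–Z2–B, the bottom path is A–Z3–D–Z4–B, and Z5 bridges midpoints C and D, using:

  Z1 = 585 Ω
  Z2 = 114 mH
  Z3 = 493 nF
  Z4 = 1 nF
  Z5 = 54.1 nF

Step 1 — Angular frequency: ω = 2π·f = 2π·555 = 3487 rad/s.
Step 2 — Component impedances:
  Z1: Z = R = 585 Ω
  Z2: Z = jωL = j·3487·0.114 = 0 + j397.5 Ω
  Z3: Z = 1/(jωC) = -j/(ω·C) = 0 - j581.7 Ω
  Z4: Z = 1/(jωC) = -j/(ω·C) = 0 - j2.868e+05 Ω
  Z5: Z = 1/(jωC) = -j/(ω·C) = 0 - j5301 Ω
Step 3 — Bridge requires nodal analysis (the Z5 bridge couples midpoints C and D, so the two paths cannot be reduced to a simple series/parallel combination). Setting node B to ground and injecting 1 A at node A, the 3-node admittance system at A, C, D solves to V_A = Z_AB = 580.5 + j339.4 Ω = 672.5∠30.3° Ω.

Z = 580.5 + j339.4 Ω = 672.5∠30.3° Ω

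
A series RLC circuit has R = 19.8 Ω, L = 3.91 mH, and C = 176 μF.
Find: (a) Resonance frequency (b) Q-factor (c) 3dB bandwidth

Step 1 — Resonance: ω₀ = 1/√(LC) = 1/√(0.00391·0.000176) = 1205 rad/s.
Step 2 — f₀ = ω₀/(2π) = 191.9 Hz.
Step 3 — Series Q: Q = ω₀L/R = 1205·0.00391/19.8 = 0.238.
Step 4 — Bandwidth: Δω = ω₀/Q = 5064 rad/s; BW = Δω/(2π) = 806 Hz.

(a) f₀ = 191.9 Hz  (b) Q = 0.238  (c) BW = 806 Hz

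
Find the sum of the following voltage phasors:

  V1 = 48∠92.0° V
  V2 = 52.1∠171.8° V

Step 1 — Convert each phasor to rectangular form:
  V1 = 48·(cos(92.0°) + j·sin(92.0°)) = -1.675 + j47.97 V
  V2 = 52.1·(cos(171.8°) + j·sin(171.8°)) = -51.57 + j7.431 V
Step 2 — Sum components: V_total = -53.24 + j55.4 V.
Step 3 — Convert to polar: |V_total| = 76.84 V, ∠V_total = 133.9°.

V_total = 76.84∠133.9° V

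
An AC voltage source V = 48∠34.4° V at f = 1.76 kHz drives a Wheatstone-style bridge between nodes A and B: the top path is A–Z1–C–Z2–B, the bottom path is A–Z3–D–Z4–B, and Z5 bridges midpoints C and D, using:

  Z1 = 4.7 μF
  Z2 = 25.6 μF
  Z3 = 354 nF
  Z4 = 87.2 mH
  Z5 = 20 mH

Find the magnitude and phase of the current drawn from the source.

Step 1 — Angular frequency: ω = 2π·f = 2π·1760 = 1.106e+04 rad/s.
Step 2 — Component impedances:
  Z1: Z = 1/(jωC) = -j/(ω·C) = 0 - j19.24 Ω
  Z2: Z = 1/(jωC) = -j/(ω·C) = 0 - j3.532 Ω
  Z3: Z = 1/(jωC) = -j/(ω·C) = 0 - j255.4 Ω
  Z4: Z = jωL = j·1.106e+04·0.0872 = 0 + j964.3 Ω
  Z5: Z = jωL = j·1.106e+04·0.02 = 0 + j221.2 Ω
Step 3 — Bridge requires nodal analysis (the Z5 bridge couples midpoints C and D, so the two paths cannot be reduced to a simple series/parallel combination). Setting node B to ground and injecting 1 A at node A, the 3-node admittance system at A, C, D solves to V_A = Z_AB = 0 - j18.61 Ω = 18.61∠-90.0° Ω.
Step 4 — Source phasor: V = 48∠34.4° V = 39.61 + j27.12 V.
Step 5 — Ohm's law: I = V / Z_total = (39.61 + j27.12) / (0 - j18.61) = -1.457 + j2.128 A.
Step 6 — Convert to polar: |I| = 2.579 A, ∠I = 124.4°.

I = 2.579∠124.4° A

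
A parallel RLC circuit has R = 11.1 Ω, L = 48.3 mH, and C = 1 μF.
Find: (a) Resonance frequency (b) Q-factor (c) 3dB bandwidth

Step 1 — Resonance: ω₀ = 1/√(LC) = 1/√(0.0483·1e-06) = 4550 rad/s.
Step 2 — f₀ = ω₀/(2π) = 724.2 Hz.
Step 3 — Parallel Q: Q = R/(ω₀L) = 11.1/(4550·0.0483) = 0.05051.
Step 4 — Bandwidth: Δω = ω₀/Q = 9.009e+04 rad/s; BW = Δω/(2π) = 1.434e+04 Hz.

(a) f₀ = 724.2 Hz  (b) Q = 0.05051  (c) BW = 1.434e+04 Hz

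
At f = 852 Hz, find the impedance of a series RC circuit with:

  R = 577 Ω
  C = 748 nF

Step 1 — Angular frequency: ω = 2π·f = 2π·852 = 5353 rad/s.
Step 2 — Component impedances:
  R: Z = R = 577 Ω
  C: Z = 1/(jωC) = -j/(ω·C) = 0 - j249.7 Ω
Step 3 — Series combination: Z_total = R + C = 577 - j249.7 Ω = 628.7∠-23.4° Ω.

Z = 577 - j249.7 Ω = 628.7∠-23.4° Ω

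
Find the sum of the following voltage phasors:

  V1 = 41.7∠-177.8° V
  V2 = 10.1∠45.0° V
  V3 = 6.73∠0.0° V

Step 1 — Convert each phasor to rectangular form:
  V1 = 41.7·(cos(-177.8°) + j·sin(-177.8°)) = -41.67 - j1.601 V
  V2 = 10.1·(cos(45.0°) + j·sin(45.0°)) = 7.142 + j7.142 V
  V3 = 6.73·(cos(0.0°) + j·sin(0.0°)) = 6.73 V
Step 2 — Sum components: V_total = -27.8 + j5.541 V.
Step 3 — Convert to polar: |V_total| = 28.34 V, ∠V_total = 168.7°.

V_total = 28.34∠168.7° V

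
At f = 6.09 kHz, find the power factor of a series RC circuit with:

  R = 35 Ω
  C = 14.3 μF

Step 1 — Angular frequency: ω = 2π·f = 2π·6090 = 3.826e+04 rad/s.
Step 2 — Component impedances:
  R: Z = R = 35 Ω
  C: Z = 1/(jωC) = -j/(ω·C) = 0 - j1.828 Ω
Step 3 — Series combination: Z_total = R + C = 35 - j1.828 Ω = 35.05∠-3.0° Ω.
Step 4 — Power factor: PF = cos(φ) = Re(Z)/|Z| = 35/35.05 = 0.9986.
Step 5 — Type: Im(Z) = -1.828 ⇒ leading (phase φ = -3.0°).

PF = 0.9986 (leading, φ = -3.0°)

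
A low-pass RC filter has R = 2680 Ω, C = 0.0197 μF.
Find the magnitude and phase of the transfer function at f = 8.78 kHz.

Step 1 — Angular frequency: ω = 2π·8780 = 5.517e+04 rad/s.
Step 2 — Transfer function: H(jω) = 1/(1 + jωRC).
Step 3 — Denominator: 1 + jωRC = 1 + j·5.517e+04·2680·1.97e-08 = 1 + j2.913.
Step 4 — H = 0.1055 - j0.3071.
Step 5 — Magnitude: |H| = 0.3247 (-9.8 dB); phase: φ = -71.1°.

|H| = 0.3247 (-9.8 dB), φ = -71.1°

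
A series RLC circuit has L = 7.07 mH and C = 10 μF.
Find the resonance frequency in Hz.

Step 1 — Resonance condition Im(Z)=0 gives ω₀ = 1/√(LC).
Step 2 — ω₀ = 1/√(0.00707·1e-05) = 3761 rad/s.
Step 3 — f₀ = ω₀/(2π) = 598.6 Hz.

f₀ = 598.6 Hz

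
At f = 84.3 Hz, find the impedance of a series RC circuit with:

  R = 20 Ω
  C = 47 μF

Step 1 — Angular frequency: ω = 2π·f = 2π·84.3 = 529.7 rad/s.
Step 2 — Component impedances:
  R: Z = R = 20 Ω
  C: Z = 1/(jωC) = -j/(ω·C) = 0 - j40.17 Ω
Step 3 — Series combination: Z_total = R + C = 20 - j40.17 Ω = 44.87∠-63.5° Ω.

Z = 20 - j40.17 Ω = 44.87∠-63.5° Ω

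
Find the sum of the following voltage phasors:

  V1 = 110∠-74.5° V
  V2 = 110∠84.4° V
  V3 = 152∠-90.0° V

Step 1 — Convert each phasor to rectangular form:
  V1 = 110·(cos(-74.5°) + j·sin(-74.5°)) = 29.4 - j106 V
  V2 = 110·(cos(84.4°) + j·sin(84.4°)) = 10.73 + j109.5 V
  V3 = 152·(cos(-90.0°) + j·sin(-90.0°)) = 0 - j152 V
Step 2 — Sum components: V_total = 40.13 - j148.5 V.
Step 3 — Convert to polar: |V_total| = 153.9 V, ∠V_total = -74.9°.

V_total = 153.9∠-74.9° V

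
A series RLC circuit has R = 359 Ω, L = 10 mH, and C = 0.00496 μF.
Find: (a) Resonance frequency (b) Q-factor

Step 1 — Resonance condition Im(Z)=0 gives ω₀ = 1/√(LC).
Step 2 — ω₀ = 1/√(0.01·4.96e-09) = 1.42e+05 rad/s.
Step 3 — f₀ = ω₀/(2π) = 2.26e+04 Hz.
Step 4 — Series Q: Q = ω₀L/R = 1.42e+05·0.01/359 = 3.955.

(a) f₀ = 2.26e+04 Hz  (b) Q = 3.955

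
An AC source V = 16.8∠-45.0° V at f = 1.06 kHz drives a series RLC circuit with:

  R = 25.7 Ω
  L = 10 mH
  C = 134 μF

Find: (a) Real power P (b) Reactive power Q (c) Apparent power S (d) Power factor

Step 1 — Angular frequency: ω = 2π·f = 2π·1060 = 6660 rad/s.
Step 2 — Component impedances:
  R: Z = R = 25.7 Ω
  L: Z = jωL = j·6660·0.01 = 0 + j66.6 Ω
  C: Z = 1/(jωC) = -j/(ω·C) = 0 - j1.12 Ω
Step 3 — Series combination: Z_total = R + L + C = 25.7 + j65.48 Ω = 70.34∠68.6° Ω.
Step 4 — Source phasor: V = 16.8∠-45.0° V = 11.88 - j11.88 V.
Step 5 — Current: I = V / Z = -0.0955 - j0.2189 A = 0.2388∠-113.6° A.
Step 6 — Complex power: S = V·I* = 1.466 + j3.735 VA.
Step 7 — Real power: P = Re(S) = 1.466 W.
Step 8 — Reactive power: Q = Im(S) = 3.735 VAR.
Step 9 — Apparent power: |S| = 4.012 VA.
Step 10 — Power factor: PF = P/|S| = 0.3653 (lagging).

(a) P = 1.466 W  (b) Q = 3.735 VAR  (c) S = 4.012 VA  (d) PF = 0.3653 (lagging)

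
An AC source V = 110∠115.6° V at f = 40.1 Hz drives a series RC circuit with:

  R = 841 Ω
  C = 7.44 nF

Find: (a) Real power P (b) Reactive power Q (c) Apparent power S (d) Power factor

Step 1 — Angular frequency: ω = 2π·f = 2π·40.1 = 252 rad/s.
Step 2 — Component impedances:
  R: Z = R = 841 Ω
  C: Z = 1/(jωC) = -j/(ω·C) = 0 - j5.335e+05 Ω
Step 3 — Series combination: Z_total = R + C = 841 - j5.335e+05 Ω = 5.335e+05∠-89.9° Ω.
Step 4 — Source phasor: V = 110∠115.6° V = -47.53 + j99.2 V.
Step 5 — Current: I = V / Z = -0.0001861 - j8.88e-05 A = 0.0002062∠-154.5° A.
Step 6 — Complex power: S = V·I* = 3.576e-05 - j0.02268 VA.
Step 7 — Real power: P = Re(S) = 3.576e-05 W.
Step 8 — Reactive power: Q = Im(S) = -0.02268 VAR.
Step 9 — Apparent power: |S| = 0.02268 VA.
Step 10 — Power factor: PF = P/|S| = 0.001576 (leading).

(a) P = 3.576e-05 W  (b) Q = -0.02268 VAR  (c) S = 0.02268 VA  (d) PF = 0.001576 (leading)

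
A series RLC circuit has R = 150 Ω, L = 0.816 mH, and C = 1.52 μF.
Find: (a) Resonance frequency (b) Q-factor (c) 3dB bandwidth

Step 1 — Resonance condition Im(Z)=0 gives ω₀ = 1/√(LC).
Step 2 — ω₀ = 1/√(0.000816·1.52e-06) = 2.839e+04 rad/s.
Step 3 — f₀ = ω₀/(2π) = 4519 Hz.
Step 4 — Series Q: Q = ω₀L/R = 2.839e+04·0.000816/150 = 0.1545.
Step 5 — 3dB bandwidth: Δω = ω₀/Q = 1.838e+05 rad/s; BW = Δω/(2π) = 2.926e+04 Hz.

(a) f₀ = 4519 Hz  (b) Q = 0.1545  (c) BW = 2.926e+04 Hz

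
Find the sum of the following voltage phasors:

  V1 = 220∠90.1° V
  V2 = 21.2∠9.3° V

Step 1 — Convert each phasor to rectangular form:
  V1 = 220·(cos(90.1°) + j·sin(90.1°)) = -0.384 + j220 V
  V2 = 21.2·(cos(9.3°) + j·sin(9.3°)) = 20.92 + j3.426 V
Step 2 — Sum components: V_total = 20.54 + j223.4 V.
Step 3 — Convert to polar: |V_total| = 224.4 V, ∠V_total = 84.7°.

V_total = 224.4∠84.7° V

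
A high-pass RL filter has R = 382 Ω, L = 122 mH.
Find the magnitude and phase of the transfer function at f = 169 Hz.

Step 1 — Angular frequency: ω = 2π·169 = 1062 rad/s.
Step 2 — Transfer function: H(jω) = jωL/(R + jωL).
Step 3 — Numerator jωL = j·129.5; denominator R + jωL = 382 + j129.5.
Step 4 — H = 0.1031 + j0.3041.
Step 5 — Magnitude: |H| = 0.3212 (-9.9 dB); phase: φ = 71.3°.

|H| = 0.3212 (-9.9 dB), φ = 71.3°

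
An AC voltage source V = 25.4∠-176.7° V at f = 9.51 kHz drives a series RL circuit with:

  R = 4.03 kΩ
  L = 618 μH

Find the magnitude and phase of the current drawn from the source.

Step 1 — Angular frequency: ω = 2π·f = 2π·9510 = 5.975e+04 rad/s.
Step 2 — Component impedances:
  R: Z = R = 4030 Ω
  L: Z = jωL = j·5.975e+04·0.000618 = 0 + j36.93 Ω
Step 3 — Series combination: Z_total = R + L = 4030 + j36.93 Ω = 4030∠0.5° Ω.
Step 4 — Source phasor: V = 25.4∠-176.7° V = -25.36 - j1.462 V.
Step 5 — Ohm's law: I = V / Z_total = (-25.36 - j1.462) / (4030 + j36.93) = -0.006295 - j0.0003051 A.
Step 6 — Convert to polar: |I| = 0.006302 A, ∠I = -177.2°.

I = 0.006302∠-177.2° A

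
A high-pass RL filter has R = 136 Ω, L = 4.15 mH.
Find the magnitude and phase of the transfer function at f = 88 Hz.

Step 1 — Angular frequency: ω = 2π·88 = 552.9 rad/s.
Step 2 — Transfer function: H(jω) = jωL/(R + jωL).
Step 3 — Numerator jωL = j·2.295; denominator R + jωL = 136 + j2.295.
Step 4 — H = 0.0002846 + j0.01687.
Step 5 — Magnitude: |H| = 0.01687 (-35.5 dB); phase: φ = 89.0°.

|H| = 0.01687 (-35.5 dB), φ = 89.0°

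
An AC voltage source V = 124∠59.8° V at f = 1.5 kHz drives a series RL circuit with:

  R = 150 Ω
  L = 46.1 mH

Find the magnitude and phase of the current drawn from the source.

Step 1 — Angular frequency: ω = 2π·f = 2π·1500 = 9425 rad/s.
Step 2 — Component impedances:
  R: Z = R = 150 Ω
  L: Z = jωL = j·9425·0.0461 = 0 + j434.5 Ω
Step 3 — Series combination: Z_total = R + L = 150 + j434.5 Ω = 459.6∠71.0° Ω.
Step 4 — Source phasor: V = 124∠59.8° V = 62.37 + j107.2 V.
Step 5 — Ohm's law: I = V / Z_total = (62.37 + j107.2) / (150 + j434.5) = 0.2647 - j0.05218 A.
Step 6 — Convert to polar: |I| = 0.2698 A, ∠I = -11.2°.

I = 0.2698∠-11.2° A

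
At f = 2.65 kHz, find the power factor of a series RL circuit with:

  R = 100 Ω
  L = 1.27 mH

Step 1 — Angular frequency: ω = 2π·f = 2π·2650 = 1.665e+04 rad/s.
Step 2 — Component impedances:
  R: Z = R = 100 Ω
  L: Z = jωL = j·1.665e+04·0.00127 = 0 + j21.15 Ω
Step 3 — Series combination: Z_total = R + L = 100 + j21.15 Ω = 102.2∠11.9° Ω.
Step 4 — Power factor: PF = cos(φ) = Re(Z)/|Z| = 100/102.21 = 0.9784.
Step 5 — Type: Im(Z) = 21.15 ⇒ lagging (phase φ = 11.9°).

PF = 0.9784 (lagging, φ = 11.9°)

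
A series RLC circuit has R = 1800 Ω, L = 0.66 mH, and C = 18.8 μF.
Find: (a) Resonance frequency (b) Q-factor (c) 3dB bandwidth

Step 1 — Resonance: ω₀ = 1/√(LC) = 1/√(0.00066·1.88e-05) = 8977 rad/s.
Step 2 — f₀ = ω₀/(2π) = 1429 Hz.
Step 3 — Series Q: Q = ω₀L/R = 8977·0.00066/1800 = 0.003292.
Step 4 — Bandwidth: Δω = ω₀/Q = 2.727e+06 rad/s; BW = Δω/(2π) = 4.341e+05 Hz.

(a) f₀ = 1429 Hz  (b) Q = 0.003292  (c) BW = 4.341e+05 Hz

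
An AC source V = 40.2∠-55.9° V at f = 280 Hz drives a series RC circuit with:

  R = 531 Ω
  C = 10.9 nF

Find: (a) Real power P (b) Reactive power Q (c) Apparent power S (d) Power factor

Step 1 — Angular frequency: ω = 2π·f = 2π·280 = 1759 rad/s.
Step 2 — Component impedances:
  R: Z = R = 531 Ω
  C: Z = 1/(jωC) = -j/(ω·C) = 0 - j5.215e+04 Ω
Step 3 — Series combination: Z_total = R + C = 531 - j5.215e+04 Ω = 5.215e+04∠-89.4° Ω.
Step 4 — Source phasor: V = 40.2∠-55.9° V = 22.54 - j33.29 V.
Step 5 — Current: I = V / Z = 0.0006427 + j0.0004256 A = 0.0007708∠33.5° A.
Step 6 — Complex power: S = V·I* = 0.0003155 - j0.03099 VA.
Step 7 — Real power: P = Re(S) = 0.0003155 W.
Step 8 — Reactive power: Q = Im(S) = -0.03099 VAR.
Step 9 — Apparent power: |S| = 0.03099 VA.
Step 10 — Power factor: PF = P/|S| = 0.01018 (leading).

(a) P = 0.0003155 W  (b) Q = -0.03099 VAR  (c) S = 0.03099 VA  (d) PF = 0.01018 (leading)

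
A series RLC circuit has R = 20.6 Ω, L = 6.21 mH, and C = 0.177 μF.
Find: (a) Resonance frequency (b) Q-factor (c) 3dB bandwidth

Step 1 — Resonance condition Im(Z)=0 gives ω₀ = 1/√(LC).
Step 2 — ω₀ = 1/√(0.00621·1.77e-07) = 3.016e+04 rad/s.
Step 3 — f₀ = ω₀/(2π) = 4801 Hz.
Step 4 — Series Q: Q = ω₀L/R = 3.016e+04·0.00621/20.6 = 9.093.
Step 5 — 3dB bandwidth: Δω = ω₀/Q = 3317 rad/s; BW = Δω/(2π) = 528 Hz.

(a) f₀ = 4801 Hz  (b) Q = 9.093  (c) BW = 528 Hz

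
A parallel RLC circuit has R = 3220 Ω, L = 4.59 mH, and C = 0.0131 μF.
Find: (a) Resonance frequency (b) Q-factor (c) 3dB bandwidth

Step 1 — Resonance: ω₀ = 1/√(LC) = 1/√(0.00459·1.31e-08) = 1.29e+05 rad/s.
Step 2 — f₀ = ω₀/(2π) = 2.052e+04 Hz.
Step 3 — Parallel Q: Q = R/(ω₀L) = 3220/(1.29e+05·0.00459) = 5.44.
Step 4 — Bandwidth: Δω = ω₀/Q = 2.371e+04 rad/s; BW = Δω/(2π) = 3773 Hz.

(a) f₀ = 2.052e+04 Hz  (b) Q = 5.44  (c) BW = 3773 Hz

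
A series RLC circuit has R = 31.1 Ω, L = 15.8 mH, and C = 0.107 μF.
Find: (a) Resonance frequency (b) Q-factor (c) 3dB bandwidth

Step 1 — Resonance condition Im(Z)=0 gives ω₀ = 1/√(LC).
Step 2 — ω₀ = 1/√(0.0158·1.07e-07) = 2.432e+04 rad/s.
Step 3 — f₀ = ω₀/(2π) = 3871 Hz.
Step 4 — Series Q: Q = ω₀L/R = 2.432e+04·0.0158/31.1 = 12.36.
Step 5 — 3dB bandwidth: Δω = ω₀/Q = 1968 rad/s; BW = Δω/(2π) = 313.3 Hz.

(a) f₀ = 3871 Hz  (b) Q = 12.36  (c) BW = 313.3 Hz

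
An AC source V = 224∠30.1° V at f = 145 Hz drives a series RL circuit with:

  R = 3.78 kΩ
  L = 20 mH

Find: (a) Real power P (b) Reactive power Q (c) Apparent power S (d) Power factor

Step 1 — Angular frequency: ω = 2π·f = 2π·145 = 911.1 rad/s.
Step 2 — Component impedances:
  R: Z = R = 3780 Ω
  L: Z = jωL = j·911.1·0.02 = 0 + j18.22 Ω
Step 3 — Series combination: Z_total = R + L = 3780 + j18.22 Ω = 3780∠0.3° Ω.
Step 4 — Source phasor: V = 224∠30.1° V = 193.8 + j112.3 V.
Step 5 — Current: I = V / Z = 0.05141 + j0.02947 A = 0.05926∠29.8° A.
Step 6 — Complex power: S = V·I* = 13.27 + j0.06399 VA.
Step 7 — Real power: P = Re(S) = 13.27 W.
Step 8 — Reactive power: Q = Im(S) = 0.06399 VAR.
Step 9 — Apparent power: |S| = 13.27 VA.
Step 10 — Power factor: PF = P/|S| = 1 (lagging).

(a) P = 13.27 W  (b) Q = 0.06399 VAR  (c) S = 13.27 VA  (d) PF = 1 (lagging)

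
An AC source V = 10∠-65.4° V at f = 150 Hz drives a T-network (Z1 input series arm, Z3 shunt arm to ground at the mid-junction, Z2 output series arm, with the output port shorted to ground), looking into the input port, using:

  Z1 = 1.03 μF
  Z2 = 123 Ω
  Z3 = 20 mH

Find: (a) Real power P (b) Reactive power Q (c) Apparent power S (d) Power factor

Step 1 — Angular frequency: ω = 2π·f = 2π·150 = 942.5 rad/s.
Step 2 — Component impedances:
  Z1: Z = 1/(jωC) = -j/(ω·C) = 0 - j1030 Ω
  Z2: Z = R = 123 Ω
  Z3: Z = jωL = j·942.5·0.02 = 0 + j18.85 Ω
Step 3 — With the output port shorted to ground, the output series arm Z2 runs from the junction to ground; the shunt arm Z3 also runs from the junction to ground. They appear in parallel: Z3 || Z2 = 2.822 + j18.42 Ω.
Step 4 — Series with input arm Z1: Z_in = Z1 + (Z3 || Z2) = 2.822 - j1012 Ω = 1012∠-89.8° Ω.
Step 5 — Source phasor: V = 10∠-65.4° V = 4.163 - j9.092 V.
Step 6 — Current: I = V / Z = 0.008999 + j0.00409 A = 0.009884∠24.4° A.
Step 7 — Complex power: S = V·I* = 0.0002757 - j0.09884 VA.
Step 8 — Real power: P = Re(S) = 0.0002757 W.
Step 9 — Reactive power: Q = Im(S) = -0.09884 VAR.
Step 10 — Apparent power: |S| = 0.09884 VA.
Step 11 — Power factor: PF = P/|S| = 0.00279 (leading).

(a) P = 0.0002757 W  (b) Q = -0.09884 VAR  (c) S = 0.09884 VA  (d) PF = 0.00279 (leading)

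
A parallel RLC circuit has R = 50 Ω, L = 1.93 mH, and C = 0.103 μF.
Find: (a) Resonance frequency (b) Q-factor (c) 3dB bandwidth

Step 1 — Resonance: ω₀ = 1/√(LC) = 1/√(0.00193·1.03e-07) = 7.093e+04 rad/s.
Step 2 — f₀ = ω₀/(2π) = 1.129e+04 Hz.
Step 3 — Parallel Q: Q = R/(ω₀L) = 50/(7.093e+04·0.00193) = 0.3653.
Step 4 — Bandwidth: Δω = ω₀/Q = 1.942e+05 rad/s; BW = Δω/(2π) = 3.09e+04 Hz.

(a) f₀ = 1.129e+04 Hz  (b) Q = 0.3653  (c) BW = 3.09e+04 Hz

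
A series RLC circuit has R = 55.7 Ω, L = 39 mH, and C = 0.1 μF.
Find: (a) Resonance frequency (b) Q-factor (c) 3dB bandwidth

Step 1 — Resonance: ω₀ = 1/√(LC) = 1/√(0.039·1e-07) = 1.601e+04 rad/s.
Step 2 — f₀ = ω₀/(2π) = 2549 Hz.
Step 3 — Series Q: Q = ω₀L/R = 1.601e+04·0.039/55.7 = 11.21.
Step 4 — Bandwidth: Δω = ω₀/Q = 1428 rad/s; BW = Δω/(2π) = 227.3 Hz.

(a) f₀ = 2549 Hz  (b) Q = 11.21  (c) BW = 227.3 Hz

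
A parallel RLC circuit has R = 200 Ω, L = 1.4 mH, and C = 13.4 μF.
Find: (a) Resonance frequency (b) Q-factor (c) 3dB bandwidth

Step 1 — Resonance: ω₀ = 1/√(LC) = 1/√(0.0014·1.34e-05) = 7301 rad/s.
Step 2 — f₀ = ω₀/(2π) = 1162 Hz.
Step 3 — Parallel Q: Q = R/(ω₀L) = 200/(7301·0.0014) = 19.57.
Step 4 — Bandwidth: Δω = ω₀/Q = 373.1 rad/s; BW = Δω/(2π) = 59.39 Hz.

(a) f₀ = 1162 Hz  (b) Q = 19.57  (c) BW = 59.39 Hz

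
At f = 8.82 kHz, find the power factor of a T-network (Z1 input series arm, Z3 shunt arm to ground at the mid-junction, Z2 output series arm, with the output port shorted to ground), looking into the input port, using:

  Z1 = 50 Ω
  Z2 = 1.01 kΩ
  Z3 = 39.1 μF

Step 1 — Angular frequency: ω = 2π·f = 2π·8820 = 5.542e+04 rad/s.
Step 2 — Component impedances:
  Z1: Z = R = 50 Ω
  Z2: Z = R = 1010 Ω
  Z3: Z = 1/(jωC) = -j/(ω·C) = 0 - j0.4615 Ω
Step 3 — With the output port shorted to ground, the output series arm Z2 runs from the junction to ground; the shunt arm Z3 also runs from the junction to ground. They appear in parallel: Z3 || Z2 = 0.0002109 - j0.4615 Ω.
Step 4 — Series with input arm Z1: Z_in = Z1 + (Z3 || Z2) = 50 - j0.4615 Ω = 50∠-0.5° Ω.
Step 5 — Power factor: PF = cos(φ) = Re(Z)/|Z| = 50/50 = 1.
Step 6 — Type: Im(Z) = -0.4615 ⇒ leading (phase φ = -0.5°).

PF = 1 (leading, φ = -0.5°)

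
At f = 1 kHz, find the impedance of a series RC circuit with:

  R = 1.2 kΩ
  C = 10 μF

Step 1 — Angular frequency: ω = 2π·f = 2π·1000 = 6283 rad/s.
Step 2 — Component impedances:
  R: Z = R = 1200 Ω
  C: Z = 1/(jωC) = -j/(ω·C) = 0 - j15.92 Ω
Step 3 — Series combination: Z_total = R + C = 1200 - j15.92 Ω = 1200∠-0.8° Ω.

Z = 1200 - j15.92 Ω = 1200∠-0.8° Ω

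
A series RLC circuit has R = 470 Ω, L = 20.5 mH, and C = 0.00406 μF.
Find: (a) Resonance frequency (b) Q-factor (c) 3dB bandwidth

Step 1 — Resonance: ω₀ = 1/√(LC) = 1/√(0.0205·4.06e-09) = 1.096e+05 rad/s.
Step 2 — f₀ = ω₀/(2π) = 1.745e+04 Hz.
Step 3 — Series Q: Q = ω₀L/R = 1.096e+05·0.0205/470 = 4.781.
Step 4 — Bandwidth: Δω = ω₀/Q = 2.293e+04 rad/s; BW = Δω/(2π) = 3649 Hz.

(a) f₀ = 1.745e+04 Hz  (b) Q = 4.781  (c) BW = 3649 Hz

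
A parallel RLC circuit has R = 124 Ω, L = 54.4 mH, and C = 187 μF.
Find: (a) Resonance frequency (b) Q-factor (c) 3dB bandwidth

Step 1 — Resonance: ω₀ = 1/√(LC) = 1/√(0.0544·0.000187) = 313.5 rad/s.
Step 2 — f₀ = ω₀/(2π) = 49.9 Hz.
Step 3 — Parallel Q: Q = R/(ω₀L) = 124/(313.5·0.0544) = 7.27.
Step 4 — Bandwidth: Δω = ω₀/Q = 43.13 rad/s; BW = Δω/(2π) = 6.864 Hz.

(a) f₀ = 49.9 Hz  (b) Q = 7.27  (c) BW = 6.864 Hz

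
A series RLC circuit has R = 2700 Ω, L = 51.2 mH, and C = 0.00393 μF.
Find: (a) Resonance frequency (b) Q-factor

Step 1 — Resonance condition Im(Z)=0 gives ω₀ = 1/√(LC).
Step 2 — ω₀ = 1/√(0.0512·3.93e-09) = 7.05e+04 rad/s.
Step 3 — f₀ = ω₀/(2π) = 1.122e+04 Hz.
Step 4 — Series Q: Q = ω₀L/R = 7.05e+04·0.0512/2700 = 1.337.

(a) f₀ = 1.122e+04 Hz  (b) Q = 1.337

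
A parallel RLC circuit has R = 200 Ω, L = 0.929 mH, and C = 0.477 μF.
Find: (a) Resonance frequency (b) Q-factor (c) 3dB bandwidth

Step 1 — Resonance: ω₀ = 1/√(LC) = 1/√(0.000929·4.77e-07) = 4.75e+04 rad/s.
Step 2 — f₀ = ω₀/(2π) = 7561 Hz.
Step 3 — Parallel Q: Q = R/(ω₀L) = 200/(4.75e+04·0.000929) = 4.532.
Step 4 — Bandwidth: Δω = ω₀/Q = 1.048e+04 rad/s; BW = Δω/(2π) = 1668 Hz.

(a) f₀ = 7561 Hz  (b) Q = 4.532  (c) BW = 1668 Hz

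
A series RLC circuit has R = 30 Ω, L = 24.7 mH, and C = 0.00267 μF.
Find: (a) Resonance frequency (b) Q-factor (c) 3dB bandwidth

Step 1 — Resonance condition Im(Z)=0 gives ω₀ = 1/√(LC).
Step 2 — ω₀ = 1/√(0.0247·2.67e-09) = 1.231e+05 rad/s.
Step 3 — f₀ = ω₀/(2π) = 1.96e+04 Hz.
Step 4 — Series Q: Q = ω₀L/R = 1.231e+05·0.0247/30 = 101.4.
Step 5 — 3dB bandwidth: Δω = ω₀/Q = 1215 rad/s; BW = Δω/(2π) = 193.3 Hz.

(a) f₀ = 1.96e+04 Hz  (b) Q = 101.4  (c) BW = 193.3 Hz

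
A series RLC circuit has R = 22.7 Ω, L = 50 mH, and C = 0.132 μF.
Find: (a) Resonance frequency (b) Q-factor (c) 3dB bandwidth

Step 1 — Resonance: ω₀ = 1/√(LC) = 1/√(0.05·1.32e-07) = 1.231e+04 rad/s.
Step 2 — f₀ = ω₀/(2π) = 1959 Hz.
Step 3 — Series Q: Q = ω₀L/R = 1.231e+04·0.05/22.7 = 27.11.
Step 4 — Bandwidth: Δω = ω₀/Q = 454 rad/s; BW = Δω/(2π) = 72.26 Hz.

(a) f₀ = 1959 Hz  (b) Q = 27.11  (c) BW = 72.26 Hz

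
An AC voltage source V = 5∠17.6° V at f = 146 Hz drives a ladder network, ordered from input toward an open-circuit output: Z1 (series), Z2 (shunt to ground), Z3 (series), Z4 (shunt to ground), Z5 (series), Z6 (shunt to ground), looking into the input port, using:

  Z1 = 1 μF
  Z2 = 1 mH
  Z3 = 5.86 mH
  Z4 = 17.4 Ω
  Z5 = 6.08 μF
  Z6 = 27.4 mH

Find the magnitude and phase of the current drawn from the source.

Step 1 — Angular frequency: ω = 2π·f = 2π·146 = 917.3 rad/s.
Step 2 — Component impedances:
  Z1: Z = 1/(jωC) = -j/(ω·C) = 0 - j1090 Ω
  Z2: Z = jωL = j·917.3·0.001 = 0 + j0.9173 Ω
  Z3: Z = jωL = j·917.3·0.00586 = 0 + j5.376 Ω
  Z4: Z = R = 17.4 Ω
  Z5: Z = 1/(jωC) = -j/(ω·C) = 0 - j179.3 Ω
  Z6: Z = jωL = j·917.3·0.0274 = 0 + j25.14 Ω
Step 3 — Ladder network (open output): work backward from the far end, alternating series and parallel combinations. Z_in = 0.04602 - j1089 Ω = 1089∠-90.0° Ω.
Step 4 — Source phasor: V = 5∠17.6° V = 4.766 + j1.512 V.
Step 5 — Ohm's law: I = V / Z_total = (4.766 + j1.512) / (0.04602 - j1089) = -0.001388 + j0.004376 A.
Step 6 — Convert to polar: |I| = 0.004591 A, ∠I = 107.6°.

I = 0.004591∠107.6° A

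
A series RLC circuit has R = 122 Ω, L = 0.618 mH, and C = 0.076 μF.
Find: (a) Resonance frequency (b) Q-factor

Step 1 — Resonance condition Im(Z)=0 gives ω₀ = 1/√(LC).
Step 2 — ω₀ = 1/√(0.000618·7.6e-08) = 1.459e+05 rad/s.
Step 3 — f₀ = ω₀/(2π) = 2.322e+04 Hz.
Step 4 — Series Q: Q = ω₀L/R = 1.459e+05·0.000618/122 = 0.7391.

(a) f₀ = 2.322e+04 Hz  (b) Q = 0.7391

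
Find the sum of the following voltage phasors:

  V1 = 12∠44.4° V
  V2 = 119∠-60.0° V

Step 1 — Convert each phasor to rectangular form:
  V1 = 12·(cos(44.4°) + j·sin(44.4°)) = 8.574 + j8.396 V
  V2 = 119·(cos(-60.0°) + j·sin(-60.0°)) = 59.5 - j103.1 V
Step 2 — Sum components: V_total = 68.07 - j94.66 V.
Step 3 — Convert to polar: |V_total| = 116.6 V, ∠V_total = -54.3°.

V_total = 116.6∠-54.3° V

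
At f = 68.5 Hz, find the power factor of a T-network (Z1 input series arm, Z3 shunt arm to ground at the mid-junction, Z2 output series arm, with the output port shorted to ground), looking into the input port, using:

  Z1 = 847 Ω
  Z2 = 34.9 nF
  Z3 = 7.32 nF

Step 1 — Angular frequency: ω = 2π·f = 2π·68.5 = 430.4 rad/s.
Step 2 — Component impedances:
  Z1: Z = R = 847 Ω
  Z2: Z = 1/(jωC) = -j/(ω·C) = 0 - j6.657e+04 Ω
  Z3: Z = 1/(jωC) = -j/(ω·C) = 0 - j3.174e+05 Ω
Step 3 — With the output port shorted to ground, the output series arm Z2 runs from the junction to ground; the shunt arm Z3 also runs from the junction to ground. They appear in parallel: Z3 || Z2 = 0 - j5.503e+04 Ω.
Step 4 — Series with input arm Z1: Z_in = Z1 + (Z3 || Z2) = 847 - j5.503e+04 Ω = 5.504e+04∠-89.1° Ω.
Step 5 — Power factor: PF = cos(φ) = Re(Z)/|Z| = 847/5.504e+04 = 0.01539.
Step 6 — Type: Im(Z) = -5.503e+04 ⇒ leading (phase φ = -89.1°).

PF = 0.01539 (leading, φ = -89.1°)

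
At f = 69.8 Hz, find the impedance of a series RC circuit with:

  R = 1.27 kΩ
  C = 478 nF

Step 1 — Angular frequency: ω = 2π·f = 2π·69.8 = 438.6 rad/s.
Step 2 — Component impedances:
  R: Z = R = 1270 Ω
  C: Z = 1/(jωC) = -j/(ω·C) = 0 - j4770 Ω
Step 3 — Series combination: Z_total = R + C = 1270 - j4770 Ω = 4936∠-75.1° Ω.

Z = 1270 - j4770 Ω = 4936∠-75.1° Ω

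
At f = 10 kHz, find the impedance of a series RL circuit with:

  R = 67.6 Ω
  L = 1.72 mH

Step 1 — Angular frequency: ω = 2π·f = 2π·1e+04 = 6.283e+04 rad/s.
Step 2 — Component impedances:
  R: Z = R = 67.6 Ω
  L: Z = jωL = j·6.283e+04·0.00172 = 0 + j108.1 Ω
Step 3 — Series combination: Z_total = R + L = 67.6 + j108.1 Ω = 127.5∠58.0° Ω.

Z = 67.6 + j108.1 Ω = 127.5∠58.0° Ω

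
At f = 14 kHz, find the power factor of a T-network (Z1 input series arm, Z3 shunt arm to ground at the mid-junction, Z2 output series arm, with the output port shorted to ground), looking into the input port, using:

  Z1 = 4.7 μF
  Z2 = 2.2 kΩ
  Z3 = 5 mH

Step 1 — Angular frequency: ω = 2π·f = 2π·1.4e+04 = 8.796e+04 rad/s.
Step 2 — Component impedances:
  Z1: Z = 1/(jωC) = -j/(ω·C) = 0 - j2.419 Ω
  Z2: Z = R = 2200 Ω
  Z3: Z = jωL = j·8.796e+04·0.005 = 0 + j439.8 Ω
Step 3 — With the output port shorted to ground, the output series arm Z2 runs from the junction to ground; the shunt arm Z3 also runs from the junction to ground. They appear in parallel: Z3 || Z2 = 84.55 + j422.9 Ω.
Step 4 — Series with input arm Z1: Z_in = Z1 + (Z3 || Z2) = 84.55 + j420.5 Ω = 428.9∠78.6° Ω.
Step 5 — Power factor: PF = cos(φ) = Re(Z)/|Z| = 84.55/428.9 = 0.1971.
Step 6 — Type: Im(Z) = 420.5 ⇒ lagging (phase φ = 78.6°).

PF = 0.1971 (lagging, φ = 78.6°)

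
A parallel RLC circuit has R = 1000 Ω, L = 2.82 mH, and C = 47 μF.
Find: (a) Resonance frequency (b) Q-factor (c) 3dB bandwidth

Step 1 — Resonance: ω₀ = 1/√(LC) = 1/√(0.00282·4.7e-05) = 2747 rad/s.
Step 2 — f₀ = ω₀/(2π) = 437.2 Hz.
Step 3 — Parallel Q: Q = R/(ω₀L) = 1000/(2747·0.00282) = 129.1.
Step 4 — Bandwidth: Δω = ω₀/Q = 21.28 rad/s; BW = Δω/(2π) = 3.386 Hz.

(a) f₀ = 437.2 Hz  (b) Q = 129.1  (c) BW = 3.386 Hz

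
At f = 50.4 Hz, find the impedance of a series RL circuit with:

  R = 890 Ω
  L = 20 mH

Step 1 — Angular frequency: ω = 2π·f = 2π·50.4 = 316.7 rad/s.
Step 2 — Component impedances:
  R: Z = R = 890 Ω
  L: Z = jωL = j·316.7·0.02 = 0 + j6.333 Ω
Step 3 — Series combination: Z_total = R + L = 890 + j6.333 Ω = 890∠0.4° Ω.

Z = 890 + j6.333 Ω = 890∠0.4° Ω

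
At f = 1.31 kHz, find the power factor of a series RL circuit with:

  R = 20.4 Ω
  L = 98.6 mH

Step 1 — Angular frequency: ω = 2π·f = 2π·1310 = 8231 rad/s.
Step 2 — Component impedances:
  R: Z = R = 20.4 Ω
  L: Z = jωL = j·8231·0.0986 = 0 + j811.6 Ω
Step 3 — Series combination: Z_total = R + L = 20.4 + j811.6 Ω = 811.8∠88.6° Ω.
Step 4 — Power factor: PF = cos(φ) = Re(Z)/|Z| = 20.4/811.8 = 0.02513.
Step 5 — Type: Im(Z) = 811.6 ⇒ lagging (phase φ = 88.6°).

PF = 0.02513 (lagging, φ = 88.6°)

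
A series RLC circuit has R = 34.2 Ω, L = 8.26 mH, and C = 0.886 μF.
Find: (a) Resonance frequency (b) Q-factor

Step 1 — Resonance condition Im(Z)=0 gives ω₀ = 1/√(LC).
Step 2 — ω₀ = 1/√(0.00826·8.86e-07) = 1.169e+04 rad/s.
Step 3 — f₀ = ω₀/(2π) = 1860 Hz.
Step 4 — Series Q: Q = ω₀L/R = 1.169e+04·0.00826/34.2 = 2.823.

(a) f₀ = 1860 Hz  (b) Q = 2.823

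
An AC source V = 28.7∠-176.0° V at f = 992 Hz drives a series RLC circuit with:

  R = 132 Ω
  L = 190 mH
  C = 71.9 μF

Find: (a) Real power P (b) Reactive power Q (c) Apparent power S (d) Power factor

Step 1 — Angular frequency: ω = 2π·f = 2π·992 = 6233 rad/s.
Step 2 — Component impedances:
  R: Z = R = 132 Ω
  L: Z = jωL = j·6233·0.19 = 0 + j1184 Ω
  C: Z = 1/(jωC) = -j/(ω·C) = 0 - j2.231 Ω
Step 3 — Series combination: Z_total = R + L + C = 132 + j1182 Ω = 1189∠83.6° Ω.
Step 4 — Source phasor: V = 28.7∠-176.0° V = -28.63 - j2.002 V.
Step 5 — Current: I = V / Z = -0.004344 + j0.02374 A = 0.02413∠100.4° A.
Step 6 — Complex power: S = V·I* = 0.07686 + j0.6883 VA.
Step 7 — Real power: P = Re(S) = 0.07686 W.
Step 8 — Reactive power: Q = Im(S) = 0.6883 VAR.
Step 9 — Apparent power: |S| = 0.6925 VA.
Step 10 — Power factor: PF = P/|S| = 0.111 (lagging).

(a) P = 0.07686 W  (b) Q = 0.6883 VAR  (c) S = 0.6925 VA  (d) PF = 0.111 (lagging)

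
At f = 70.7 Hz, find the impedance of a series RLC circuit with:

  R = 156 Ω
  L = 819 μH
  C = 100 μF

Step 1 — Angular frequency: ω = 2π·f = 2π·70.7 = 444.2 rad/s.
Step 2 — Component impedances:
  R: Z = R = 156 Ω
  L: Z = jωL = j·444.2·0.000819 = 0 + j0.3638 Ω
  C: Z = 1/(jωC) = -j/(ω·C) = 0 - j22.51 Ω
Step 3 — Series combination: Z_total = R + L + C = 156 - j22.15 Ω = 157.6∠-8.1° Ω.

Z = 156 - j22.15 Ω = 157.6∠-8.1° Ω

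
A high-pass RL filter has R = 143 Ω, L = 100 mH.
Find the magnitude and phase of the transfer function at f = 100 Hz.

Step 1 — Angular frequency: ω = 2π·100 = 628.3 rad/s.
Step 2 — Transfer function: H(jω) = jωL/(R + jωL).
Step 3 — Numerator jωL = j·62.83; denominator R + jωL = 143 + j62.83.
Step 4 — H = 0.1618 + j0.3683.
Step 5 — Magnitude: |H| = 0.4023 (-7.9 dB); phase: φ = 66.3°.

|H| = 0.4023 (-7.9 dB), φ = 66.3°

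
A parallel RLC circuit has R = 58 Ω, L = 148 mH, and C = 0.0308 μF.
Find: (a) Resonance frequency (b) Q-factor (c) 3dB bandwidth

Step 1 — Resonance: ω₀ = 1/√(LC) = 1/√(0.148·3.08e-08) = 1.481e+04 rad/s.
Step 2 — f₀ = ω₀/(2π) = 2357 Hz.
Step 3 — Parallel Q: Q = R/(ω₀L) = 58/(1.481e+04·0.148) = 0.02646.
Step 4 — Bandwidth: Δω = ω₀/Q = 5.598e+05 rad/s; BW = Δω/(2π) = 8.909e+04 Hz.

(a) f₀ = 2357 Hz  (b) Q = 0.02646  (c) BW = 8.909e+04 Hz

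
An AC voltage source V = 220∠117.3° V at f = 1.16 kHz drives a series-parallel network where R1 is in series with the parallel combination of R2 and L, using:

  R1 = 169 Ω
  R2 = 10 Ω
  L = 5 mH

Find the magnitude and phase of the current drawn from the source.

Step 1 — Angular frequency: ω = 2π·f = 2π·1160 = 7288 rad/s.
Step 2 — Component impedances:
  R1: Z = R = 169 Ω
  R2: Z = R = 10 Ω
  L: Z = jωL = j·7288·0.005 = 0 + j36.44 Ω
Step 3 — Parallel branch: R2 || L = 1/(1/R2 + 1/L) = 9.3 + j2.552 Ω.
Step 4 — Series with R1: Z_total = R1 + (R2 || L) = 178.3 + j2.552 Ω = 178.3∠0.8° Ω.
Step 5 — Source phasor: V = 220∠117.3° V = -100.9 + j195.5 V.
Step 6 — Ohm's law: I = V / Z_total = (-100.9 + j195.5) / (178.3 + j2.552) = -0.5501 + j1.104 A.
Step 7 — Convert to polar: |I| = 1.234 A, ∠I = 116.5°.

I = 1.234∠116.5° A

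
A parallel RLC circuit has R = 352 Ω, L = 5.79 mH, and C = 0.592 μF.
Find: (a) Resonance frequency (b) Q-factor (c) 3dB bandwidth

Step 1 — Resonance: ω₀ = 1/√(LC) = 1/√(0.00579·5.92e-07) = 1.708e+04 rad/s.
Step 2 — f₀ = ω₀/(2π) = 2718 Hz.
Step 3 — Parallel Q: Q = R/(ω₀L) = 352/(1.708e+04·0.00579) = 3.559.
Step 4 — Bandwidth: Δω = ω₀/Q = 4799 rad/s; BW = Δω/(2π) = 763.8 Hz.

(a) f₀ = 2718 Hz  (b) Q = 3.559  (c) BW = 763.8 Hz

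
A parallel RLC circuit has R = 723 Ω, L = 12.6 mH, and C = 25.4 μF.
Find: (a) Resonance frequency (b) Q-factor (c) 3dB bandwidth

Step 1 — Resonance: ω₀ = 1/√(LC) = 1/√(0.0126·2.54e-05) = 1768 rad/s.
Step 2 — f₀ = ω₀/(2π) = 281.3 Hz.
Step 3 — Parallel Q: Q = R/(ω₀L) = 723/(1768·0.0126) = 32.46.
Step 4 — Bandwidth: Δω = ω₀/Q = 54.45 rad/s; BW = Δω/(2π) = 8.667 Hz.

(a) f₀ = 281.3 Hz  (b) Q = 32.46  (c) BW = 8.667 Hz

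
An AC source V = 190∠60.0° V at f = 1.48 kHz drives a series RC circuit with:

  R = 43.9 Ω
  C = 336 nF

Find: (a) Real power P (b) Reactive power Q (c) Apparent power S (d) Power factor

Step 1 — Angular frequency: ω = 2π·f = 2π·1480 = 9299 rad/s.
Step 2 — Component impedances:
  R: Z = R = 43.9 Ω
  C: Z = 1/(jωC) = -j/(ω·C) = 0 - j320.1 Ω
Step 3 — Series combination: Z_total = R + C = 43.9 - j320.1 Ω = 323∠-82.2° Ω.
Step 4 — Source phasor: V = 190∠60.0° V = 95 + j164.5 V.
Step 5 — Current: I = V / Z = -0.4647 + j0.3606 A = 0.5881∠142.2° A.
Step 6 — Complex power: S = V·I* = 15.19 - j110.7 VA.
Step 7 — Real power: P = Re(S) = 15.19 W.
Step 8 — Reactive power: Q = Im(S) = -110.7 VAR.
Step 9 — Apparent power: |S| = 111.7 VA.
Step 10 — Power factor: PF = P/|S| = 0.1359 (leading).

(a) P = 15.19 W  (b) Q = -110.7 VAR  (c) S = 111.7 VA  (d) PF = 0.1359 (leading)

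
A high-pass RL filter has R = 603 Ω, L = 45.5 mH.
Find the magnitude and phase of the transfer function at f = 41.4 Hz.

Step 1 — Angular frequency: ω = 2π·41.4 = 260.1 rad/s.
Step 2 — Transfer function: H(jω) = jωL/(R + jωL).
Step 3 — Numerator jωL = j·11.84; denominator R + jωL = 603 + j11.84.
Step 4 — H = 0.0003851 + j0.01962.
Step 5 — Magnitude: |H| = 0.01962 (-34.1 dB); phase: φ = 88.9°.

|H| = 0.01962 (-34.1 dB), φ = 88.9°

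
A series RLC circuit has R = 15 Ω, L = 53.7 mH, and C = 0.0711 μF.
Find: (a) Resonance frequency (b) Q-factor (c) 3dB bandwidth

Step 1 — Resonance: ω₀ = 1/√(LC) = 1/√(0.0537·7.11e-08) = 1.618e+04 rad/s.
Step 2 — f₀ = ω₀/(2π) = 2576 Hz.
Step 3 — Series Q: Q = ω₀L/R = 1.618e+04·0.0537/15 = 57.94.
Step 4 — Bandwidth: Δω = ω₀/Q = 279.3 rad/s; BW = Δω/(2π) = 44.46 Hz.

(a) f₀ = 2576 Hz  (b) Q = 57.94  (c) BW = 44.46 Hz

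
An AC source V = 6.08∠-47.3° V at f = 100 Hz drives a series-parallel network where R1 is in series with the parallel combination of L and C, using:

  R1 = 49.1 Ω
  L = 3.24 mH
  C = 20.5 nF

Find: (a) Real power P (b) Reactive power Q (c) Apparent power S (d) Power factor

Step 1 — Angular frequency: ω = 2π·f = 2π·100 = 628.3 rad/s.
Step 2 — Component impedances:
  R1: Z = R = 49.1 Ω
  L: Z = jωL = j·628.3·0.00324 = 0 + j2.036 Ω
  C: Z = 1/(jωC) = -j/(ω·C) = 0 - j7.764e+04 Ω
Step 3 — Parallel branch: L || C = 1/(1/L + 1/C) = 0 + j2.036 Ω.
Step 4 — Series with R1: Z_total = R1 + (L || C) = 49.1 + j2.036 Ω = 49.14∠2.4° Ω.
Step 5 — Source phasor: V = 6.08∠-47.3° V = 4.123 - j4.468 V.
Step 6 — Current: I = V / Z = 0.08006 - j0.09432 A = 0.1237∠-49.7° A.
Step 7 — Complex power: S = V·I* = 0.7516 + j0.03116 VA.
Step 8 — Real power: P = Re(S) = 0.7516 W.
Step 9 — Reactive power: Q = Im(S) = 0.03116 VAR.
Step 10 — Apparent power: |S| = 0.7522 VA.
Step 11 — Power factor: PF = P/|S| = 0.9991 (lagging).

(a) P = 0.7516 W  (b) Q = 0.03116 VAR  (c) S = 0.7522 VA  (d) PF = 0.9991 (lagging)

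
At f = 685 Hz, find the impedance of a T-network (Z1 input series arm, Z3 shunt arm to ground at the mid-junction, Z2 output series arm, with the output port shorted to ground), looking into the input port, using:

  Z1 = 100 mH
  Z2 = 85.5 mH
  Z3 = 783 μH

Step 1 — Angular frequency: ω = 2π·f = 2π·685 = 4304 rad/s.
Step 2 — Component impedances:
  Z1: Z = jωL = j·4304·0.1 = 0 + j430.4 Ω
  Z2: Z = jωL = j·4304·0.0855 = 0 + j368 Ω
  Z3: Z = jωL = j·4304·0.000783 = 0 + j3.37 Ω
Step 3 — With the output port shorted to ground, the output series arm Z2 runs from the junction to ground; the shunt arm Z3 also runs from the junction to ground. They appear in parallel: Z3 || Z2 = 0 + j3.339 Ω.
Step 4 — Series with input arm Z1: Z_in = Z1 + (Z3 || Z2) = 0 + j433.7 Ω = 433.7∠90.0° Ω.

Z = 0 + j433.7 Ω = 433.7∠90.0° Ω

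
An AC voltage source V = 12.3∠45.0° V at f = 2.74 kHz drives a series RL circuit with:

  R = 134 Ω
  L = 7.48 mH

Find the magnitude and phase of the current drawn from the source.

Step 1 — Angular frequency: ω = 2π·f = 2π·2740 = 1.722e+04 rad/s.
Step 2 — Component impedances:
  R: Z = R = 134 Ω
  L: Z = jωL = j·1.722e+04·0.00748 = 0 + j128.8 Ω
Step 3 — Series combination: Z_total = R + L = 134 + j128.8 Ω = 185.8∠43.9° Ω.
Step 4 — Source phasor: V = 12.3∠45.0° V = 8.697 + j8.697 V.
Step 5 — Ohm's law: I = V / Z_total = (8.697 + j8.697) / (134 + j128.8) = 0.06617 + j0.001316 A.
Step 6 — Convert to polar: |I| = 0.06618 A, ∠I = 1.1°.

I = 0.06618∠1.1° A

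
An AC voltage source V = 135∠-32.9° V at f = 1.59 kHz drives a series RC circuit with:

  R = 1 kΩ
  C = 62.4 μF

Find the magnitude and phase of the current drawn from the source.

Step 1 — Angular frequency: ω = 2π·f = 2π·1590 = 9990 rad/s.
Step 2 — Component impedances:
  R: Z = R = 1000 Ω
  C: Z = 1/(jωC) = -j/(ω·C) = 0 - j1.604 Ω
Step 3 — Series combination: Z_total = R + C = 1000 - j1.604 Ω = 1000∠-0.1° Ω.
Step 4 — Source phasor: V = 135∠-32.9° V = 113.3 - j73.33 V.
Step 5 — Ohm's law: I = V / Z_total = (113.3 - j73.33) / (1000 - j1.604) = 0.1135 - j0.07315 A.
Step 6 — Convert to polar: |I| = 0.135 A, ∠I = -32.8°.

I = 0.135∠-32.8° A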